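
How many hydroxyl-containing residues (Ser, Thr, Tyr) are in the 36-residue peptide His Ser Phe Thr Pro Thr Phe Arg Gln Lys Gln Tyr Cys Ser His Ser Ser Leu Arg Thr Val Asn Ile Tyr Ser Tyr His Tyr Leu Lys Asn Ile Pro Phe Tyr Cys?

13

Matching residues: Ser2, Thr4, Thr6, Tyr12, Ser14, Ser16, Ser17, Thr20, Tyr24, Ser25, Tyr26, Tyr28, Tyr35.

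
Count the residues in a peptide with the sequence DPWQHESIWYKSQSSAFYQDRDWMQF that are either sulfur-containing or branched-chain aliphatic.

2

Sulfur-containing: C, M. Branched-chain aliphatic: I, L, V.
Sulfur-containing residues here: M24 (1).
Branched-chain aliphatic residues here: I8 (1).
The two groups share no amino acid, so total = 1 + 1 = 2.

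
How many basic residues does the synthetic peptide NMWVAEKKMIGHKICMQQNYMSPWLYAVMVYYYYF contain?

4

The basic amino acids are Lys (K), Arg (R), and His (H).
Matching residues: K7, K8, H12, K13.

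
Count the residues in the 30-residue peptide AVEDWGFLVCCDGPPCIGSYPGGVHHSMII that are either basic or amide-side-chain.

2

Basic: H, K, R. Amide-side-chain: N, Q.
Basic residues here: H25, H26 (2).
Amide-side-chain residues here: none (0).
The two groups share no amino acid, so total = 2 + 0 = 2.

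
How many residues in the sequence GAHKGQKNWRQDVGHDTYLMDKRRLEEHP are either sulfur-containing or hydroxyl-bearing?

3

Sulfur-containing: C, M. Hydroxyl-bearing: S, T, Y.
Sulfur-containing residues here: M20 (1).
Hydroxyl-bearing residues here: T17, Y18 (2).
The two groups share no amino acid, so total = 1 + 2 = 3.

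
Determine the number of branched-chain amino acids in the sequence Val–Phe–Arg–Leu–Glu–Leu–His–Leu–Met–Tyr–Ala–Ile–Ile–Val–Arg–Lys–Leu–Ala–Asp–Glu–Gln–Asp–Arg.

8

Valine (V), leucine (L), and isoleucine (I) are the branched-chain amino acids.
Matching residues: Val1, Leu4, Leu6, Leu8, Ile12, Ile13, Val14, Leu17.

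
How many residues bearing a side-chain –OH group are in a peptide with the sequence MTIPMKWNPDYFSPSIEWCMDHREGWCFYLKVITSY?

S, T, and Y are the three residues with a side-chain hydroxyl.
Matching residues: T2, Y11, S13, S15, Y29, T34, S35, Y36.

8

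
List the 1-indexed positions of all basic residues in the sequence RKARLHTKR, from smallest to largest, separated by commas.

Lysine (K), arginine (R), and histidine (H) have basic, nitrogen-containing side chains.
Matching residues: R1, K2, R4, H6, K8, R9.

1, 2, 4, 6, 8, 9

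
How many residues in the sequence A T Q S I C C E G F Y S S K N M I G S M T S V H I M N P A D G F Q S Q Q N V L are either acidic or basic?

Acidic: D, E. Basic: H, K, R.
Acidic residues here: E8, D30 (2).
Basic residues here: K14, H24 (2).
The two groups share no amino acid, so total = 2 + 2 = 4.

4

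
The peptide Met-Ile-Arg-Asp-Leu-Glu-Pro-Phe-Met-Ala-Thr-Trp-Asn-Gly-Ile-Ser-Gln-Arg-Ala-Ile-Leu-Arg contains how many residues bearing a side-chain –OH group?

Serine (S), threonine (T), and tyrosine (Y) each carry a hydroxyl group on the side chain.
Matching residues: Thr11, Ser16.

2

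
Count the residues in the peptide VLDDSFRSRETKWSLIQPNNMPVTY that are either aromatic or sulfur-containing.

4

Aromatic: F, W, Y. Sulfur-containing: C, M.
Aromatic residues here: F6, W13, Y25 (3).
Sulfur-containing residues here: M21 (1).
The two groups share no amino acid, so total = 3 + 1 = 4.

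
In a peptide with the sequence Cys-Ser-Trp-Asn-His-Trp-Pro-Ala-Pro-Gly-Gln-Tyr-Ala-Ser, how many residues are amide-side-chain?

2

Only N (asparagine) and Q (glutamine) carry a side-chain carboxamide.
Matching residues: Asn4, Gln11.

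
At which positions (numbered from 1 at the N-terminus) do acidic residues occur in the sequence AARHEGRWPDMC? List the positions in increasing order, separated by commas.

The acidic residues are Asp (D) and Glu (E), whose side chains end in a carboxylate group.
Matching residues: E5, D10.

5, 10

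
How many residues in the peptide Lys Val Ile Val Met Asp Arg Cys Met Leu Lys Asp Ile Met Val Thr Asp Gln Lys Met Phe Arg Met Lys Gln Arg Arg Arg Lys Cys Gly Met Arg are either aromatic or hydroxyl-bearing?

2

Aromatic: F, W, Y. Hydroxyl-bearing: S, T, Y.
Aromatic residues here: Phe21 (1).
Hydroxyl-bearing residues here: Thr16 (1).
(Y belongs to both groups, but none appear in this sequence.) Total = 1 + 1 = 2.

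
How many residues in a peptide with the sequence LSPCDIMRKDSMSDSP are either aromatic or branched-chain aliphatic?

Aromatic: F, W, Y. Branched-chain aliphatic: I, L, V.
Aromatic residues here: none (0).
Branched-chain aliphatic residues here: L1, I6 (2).
The two groups share no amino acid, so total = 0 + 2 = 2.

2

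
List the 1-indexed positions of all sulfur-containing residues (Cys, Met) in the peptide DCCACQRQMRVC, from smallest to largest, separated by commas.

2, 3, 5, 9, 12

Matching residues: C2, C3, C5, M9, C12.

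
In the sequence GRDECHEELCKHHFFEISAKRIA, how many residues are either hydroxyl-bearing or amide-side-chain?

1

Hydroxyl-bearing: S, T, Y. Amide-side-chain: N, Q.
Hydroxyl-bearing residues here: S18 (1).
Amide-side-chain residues here: none (0).
The two groups share no amino acid, so total = 1 + 0 = 1.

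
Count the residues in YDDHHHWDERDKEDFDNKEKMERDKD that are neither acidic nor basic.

Acidic: D, E. Basic: K, R, H. All other residues are neither.
Matching residues: Y1, W7, F15, N17, M21.

5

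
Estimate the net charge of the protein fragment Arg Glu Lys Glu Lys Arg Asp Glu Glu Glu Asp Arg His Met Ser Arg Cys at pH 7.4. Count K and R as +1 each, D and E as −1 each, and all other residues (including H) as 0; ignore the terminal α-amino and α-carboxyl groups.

-1

Positive (K, R): Arg1, Lys3, Lys5, Arg6, Arg12, Arg16 → +6.
Negative (D, E): Glu2, Glu4, Asp7, Glu8, Glu9, Glu10, Asp11 → −7.
Net charge = (+6) + (−7) = −1.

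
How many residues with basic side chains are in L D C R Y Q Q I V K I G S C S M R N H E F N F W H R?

The basic amino acids are Lys (K), Arg (R), and His (H).
Matching residues: R4, K10, R17, H19, H25, R26.

6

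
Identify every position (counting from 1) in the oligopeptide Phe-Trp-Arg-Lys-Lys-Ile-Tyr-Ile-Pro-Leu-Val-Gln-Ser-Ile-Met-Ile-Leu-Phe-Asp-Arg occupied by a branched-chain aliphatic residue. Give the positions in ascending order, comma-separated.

The BCAAs are Val, Leu, and Ile — aliphatic side chains with a branch point.
Matching residues: Ile6, Ile8, Leu10, Val11, Ile14, Ile16, Leu17.

6, 8, 10, 11, 14, 16, 17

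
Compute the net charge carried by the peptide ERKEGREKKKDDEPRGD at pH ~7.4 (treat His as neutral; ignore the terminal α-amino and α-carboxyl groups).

Near pH 7.4, K and R contribute +1 each, D and E contribute −1 each, and every other side chain (His included, as stated) is uncharged.
Positive (K, R): R2, K3, R6, K8, K9, K10, R15 → +7.
Negative (D, E): E1, E4, E7, D11, D12, E13, D17 → −7.
Net charge = (+7) + (−7) = 0.

0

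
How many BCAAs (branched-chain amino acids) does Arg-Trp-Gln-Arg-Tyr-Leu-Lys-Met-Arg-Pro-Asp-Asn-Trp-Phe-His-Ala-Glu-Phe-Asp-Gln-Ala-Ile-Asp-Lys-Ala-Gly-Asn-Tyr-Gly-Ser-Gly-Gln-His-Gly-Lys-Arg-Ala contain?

2

The BCAAs are Val, Leu, and Ile — aliphatic side chains with a branch point.
Matching residues: Leu6, Ile22.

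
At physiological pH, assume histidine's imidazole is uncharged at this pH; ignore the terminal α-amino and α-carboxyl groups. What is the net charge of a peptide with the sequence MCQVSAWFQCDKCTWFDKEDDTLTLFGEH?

At pH ~7.4 the Lys and Arg side chains are protonated (+1), the Asp and Glu side chains are deprotonated (−1), and with His taken as neutral all other side chains carry no charge.
Positive (K, R): K12, K18 → +2.
Negative (D, E): D11, D17, E19, D20, D21, E28 → −6.
Net charge = (+2) + (−6) = −4.

-4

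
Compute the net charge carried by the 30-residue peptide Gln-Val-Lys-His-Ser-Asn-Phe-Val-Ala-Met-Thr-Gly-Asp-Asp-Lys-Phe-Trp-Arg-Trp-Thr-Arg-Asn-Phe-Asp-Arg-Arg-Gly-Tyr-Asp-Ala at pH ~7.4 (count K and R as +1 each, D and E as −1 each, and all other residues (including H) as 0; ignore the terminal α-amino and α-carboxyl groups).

+2

Positive (K, R): Lys3, Lys15, Arg18, Arg21, Arg25, Arg26 → +6.
Negative (D, E): Asp13, Asp14, Asp24, Asp29 → −4.
Net charge = (+6) + (−4) = +2.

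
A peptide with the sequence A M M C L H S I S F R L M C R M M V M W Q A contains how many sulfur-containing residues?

8

Cysteine (C, thiol) and methionine (M, thioether) are the two sulfur-containing amino acids.
Matching residues: M2, M3, C4, M13, C14, M16, M17, M19.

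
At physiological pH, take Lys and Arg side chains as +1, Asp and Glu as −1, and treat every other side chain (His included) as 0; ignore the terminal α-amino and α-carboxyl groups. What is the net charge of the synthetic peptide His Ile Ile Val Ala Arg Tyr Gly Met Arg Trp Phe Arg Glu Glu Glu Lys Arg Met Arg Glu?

Positive (K, R): Arg6, Arg10, Arg13, Lys17, Arg18, Arg20 → +6.
Negative (D, E): Glu14, Glu15, Glu16, Glu21 → −4.
Net charge = (+6) + (−4) = +2.

+2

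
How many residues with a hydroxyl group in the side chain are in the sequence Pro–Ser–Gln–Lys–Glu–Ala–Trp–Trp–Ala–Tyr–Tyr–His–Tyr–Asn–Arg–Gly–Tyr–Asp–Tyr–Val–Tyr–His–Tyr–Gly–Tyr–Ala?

S, T, and Y are the three residues with a side-chain hydroxyl.
Matching residues: Ser2, Tyr10, Tyr11, Tyr13, Tyr17, Tyr19, Tyr21, Tyr23, Tyr25.

9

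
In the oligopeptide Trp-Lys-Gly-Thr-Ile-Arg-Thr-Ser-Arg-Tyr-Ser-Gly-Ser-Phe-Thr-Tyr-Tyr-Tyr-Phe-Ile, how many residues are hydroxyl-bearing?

10

Serine (S), threonine (T), and tyrosine (Y) each carry a hydroxyl group on the side chain.
Matching residues: Thr4, Thr7, Ser8, Tyr10, Ser11, Ser13, Thr15, Tyr16, Tyr17, Tyr18.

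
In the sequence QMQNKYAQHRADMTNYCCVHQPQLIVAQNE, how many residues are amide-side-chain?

The amide-side-chain residues are Asn (N) and Gln (Q).
Matching residues: Q1, Q3, N4, Q8, N15, Q21, Q23, Q28, N29.

9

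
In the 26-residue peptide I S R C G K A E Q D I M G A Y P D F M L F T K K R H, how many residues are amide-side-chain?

1

Asparagine (N) and glutamine (Q) have uncharged amide side chains.
Matching residues: Q9.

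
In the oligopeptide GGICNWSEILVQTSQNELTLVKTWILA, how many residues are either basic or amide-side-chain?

5

Basic: H, K, R. Amide-side-chain: N, Q.
Basic residues here: K22 (1).
Amide-side-chain residues here: N5, Q12, Q15, N16 (4).
The two groups share no amino acid, so total = 1 + 4 = 5.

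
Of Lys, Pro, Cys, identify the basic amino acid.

Lysine (K), arginine (R), and histidine (H) have basic, nitrogen-containing side chains.
Of the listed options, only Lys belongs to this group.

Lys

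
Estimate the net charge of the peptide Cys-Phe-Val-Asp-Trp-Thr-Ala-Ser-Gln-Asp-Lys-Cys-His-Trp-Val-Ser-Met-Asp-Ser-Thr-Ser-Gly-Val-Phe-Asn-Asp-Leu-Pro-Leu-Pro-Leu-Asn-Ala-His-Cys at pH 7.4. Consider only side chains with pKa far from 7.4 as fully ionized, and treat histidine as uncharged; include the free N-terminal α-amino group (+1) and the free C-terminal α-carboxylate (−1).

Near pH 7.4, K and R contribute +1 each, D and E contribute −1 each, and every other side chain (His included, as stated) is uncharged.
Positive (K, R): Lys11 → +1.
Negative (D, E): Asp4, Asp10, Asp18, Asp26 → −4.
The N-terminus (+1) and C-terminus (−1) cancel.
Net charge = (+1) + (−4) = −3.

-3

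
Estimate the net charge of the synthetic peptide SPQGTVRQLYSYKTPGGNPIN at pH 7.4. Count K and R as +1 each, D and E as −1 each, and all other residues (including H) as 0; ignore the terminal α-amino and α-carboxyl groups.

Positive (K, R): R7, K13 → +2.
Negative (D, E): none → −0.
Net charge = (+2) + (−0) = +2.

+2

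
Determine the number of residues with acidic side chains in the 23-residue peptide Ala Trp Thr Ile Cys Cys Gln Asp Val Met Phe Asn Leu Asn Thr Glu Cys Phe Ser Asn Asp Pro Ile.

3

Only D (aspartate) and E (glutamate) carry a side-chain carboxylic acid.
Matching residues: Asp8, Glu16, Asp21.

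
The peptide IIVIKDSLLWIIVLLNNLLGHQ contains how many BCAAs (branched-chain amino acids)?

13

V, L, and I make up the branched-chain aliphatic group.
Matching residues: I1, I2, V3, I4, L8, L9, I11, I12, V13, L14, L15, L18, L19.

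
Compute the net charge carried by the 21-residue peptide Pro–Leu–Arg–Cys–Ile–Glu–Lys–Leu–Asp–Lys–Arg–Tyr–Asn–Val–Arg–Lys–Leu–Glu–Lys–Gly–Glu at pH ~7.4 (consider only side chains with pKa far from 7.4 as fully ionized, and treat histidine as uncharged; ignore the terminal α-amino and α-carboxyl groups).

At pH ~7.4 the Lys and Arg side chains are protonated (+1), the Asp and Glu side chains are deprotonated (−1), and with His taken as neutral all other side chains carry no charge.
Positive (K, R): Arg3, Lys7, Lys10, Arg11, Arg15, Lys16, Lys19 → +7.
Negative (D, E): Glu6, Asp9, Glu18, Glu21 → −4.
Net charge = (+7) + (−4) = +3.

+3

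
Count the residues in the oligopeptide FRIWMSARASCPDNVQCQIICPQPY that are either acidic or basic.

Acidic: D, E. Basic: H, K, R.
Acidic residues here: D13 (1).
Basic residues here: R2, R8 (2).
The two groups share no amino acid, so total = 1 + 2 = 3.

3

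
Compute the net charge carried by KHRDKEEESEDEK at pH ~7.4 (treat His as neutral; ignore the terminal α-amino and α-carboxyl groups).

Near pH 7.4, K and R contribute +1 each, D and E contribute −1 each, and every other side chain (His included, as stated) is uncharged.
Positive (K, R): K1, R3, K5, K13 → +4.
Negative (D, E): D4, E6, E7, E8, E10, D11, E12 → −7.
Net charge = (+4) + (−7) = −3.

-3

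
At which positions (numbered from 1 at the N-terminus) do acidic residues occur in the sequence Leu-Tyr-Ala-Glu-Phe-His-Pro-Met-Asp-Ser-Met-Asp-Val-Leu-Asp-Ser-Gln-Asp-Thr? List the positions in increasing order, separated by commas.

Aspartate (D) and glutamate (E) have carboxylic-acid side chains and are the acidic amino acids.
Matching residues: Glu4, Asp9, Asp12, Asp15, Asp18.

4, 9, 12, 15, 18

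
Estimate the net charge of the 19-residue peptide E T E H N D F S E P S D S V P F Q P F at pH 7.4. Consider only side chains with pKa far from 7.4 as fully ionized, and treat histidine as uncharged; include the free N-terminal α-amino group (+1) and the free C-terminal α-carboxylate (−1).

At pH ~7.4 the Lys and Arg side chains are protonated (+1), the Asp and Glu side chains are deprotonated (−1), and with His taken as neutral all other side chains carry no charge.
Positive (K, R): none → +0.
Negative (D, E): E1, E3, D6, E9, D12 → −5.
The N-terminus (+1) and C-terminus (−1) cancel.
Net charge = (+0) + (−5) = −5.

-5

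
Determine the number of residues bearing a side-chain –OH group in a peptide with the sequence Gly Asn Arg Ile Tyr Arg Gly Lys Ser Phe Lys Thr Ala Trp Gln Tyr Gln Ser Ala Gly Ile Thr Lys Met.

The –OH-bearing residues are Ser, Thr (aliphatic alcohols), and Tyr (phenol).
Matching residues: Tyr5, Ser9, Thr12, Tyr16, Ser18, Thr22.

6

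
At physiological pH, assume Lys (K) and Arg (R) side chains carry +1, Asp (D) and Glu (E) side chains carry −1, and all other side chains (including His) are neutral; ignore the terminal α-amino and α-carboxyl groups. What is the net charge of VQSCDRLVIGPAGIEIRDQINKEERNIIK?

Positive (K, R): R6, R17, K22, R25, K29 → +5.
Negative (D, E): D5, E15, D18, E23, E24 → −5.
Net charge = (+5) + (−5) = 0.

0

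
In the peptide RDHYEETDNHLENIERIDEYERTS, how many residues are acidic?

Only D (aspartate) and E (glutamate) carry a side-chain carboxylic acid.
Matching residues: D2, E5, E6, D8, E12, E15, D18, E19, E21.

9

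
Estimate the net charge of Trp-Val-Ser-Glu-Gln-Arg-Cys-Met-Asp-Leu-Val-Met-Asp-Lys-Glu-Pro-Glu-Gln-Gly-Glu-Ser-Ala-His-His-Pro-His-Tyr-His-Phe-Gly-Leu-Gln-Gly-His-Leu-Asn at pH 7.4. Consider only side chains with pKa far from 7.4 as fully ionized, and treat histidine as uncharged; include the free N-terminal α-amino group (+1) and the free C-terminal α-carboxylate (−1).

-4

The side chains ionized at physiological pH are Lys/Arg (+1) and Asp/Glu (−1); with His treated as neutral, nothing else contributes.
Positive (K, R): Arg6, Lys14 → +2.
Negative (D, E): Glu4, Asp9, Asp13, Glu15, Glu17, Glu20 → −6.
The N-terminus (+1) and C-terminus (−1) cancel.
Net charge = (+2) + (−6) = −4.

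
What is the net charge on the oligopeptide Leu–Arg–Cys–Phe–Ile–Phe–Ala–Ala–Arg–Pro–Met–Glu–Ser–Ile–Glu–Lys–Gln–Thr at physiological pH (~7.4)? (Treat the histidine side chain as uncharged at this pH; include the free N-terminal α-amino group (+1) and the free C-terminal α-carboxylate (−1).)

At pH ~7.4 the Lys and Arg side chains are protonated (+1), the Asp and Glu side chains are deprotonated (−1), and with His taken as neutral all other side chains carry no charge.
Positive (K, R): Arg2, Arg9, Lys16 → +3.
Negative (D, E): Glu12, Glu15 → −2.
The N-terminus (+1) and C-terminus (−1) cancel.
Net charge = (+3) + (−2) = +1.

+1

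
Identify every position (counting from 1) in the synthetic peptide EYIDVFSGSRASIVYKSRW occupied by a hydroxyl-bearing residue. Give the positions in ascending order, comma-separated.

2, 7, 9, 12, 15, 17

S, T, and Y are the three residues with a side-chain hydroxyl.
Matching residues: Y2, S7, S9, S12, Y15, S17.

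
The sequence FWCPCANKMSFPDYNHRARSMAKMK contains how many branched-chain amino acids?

The BCAAs are Val, Leu, and Ile — aliphatic side chains with a branch point.
None of the 25 residues belong to this group.

0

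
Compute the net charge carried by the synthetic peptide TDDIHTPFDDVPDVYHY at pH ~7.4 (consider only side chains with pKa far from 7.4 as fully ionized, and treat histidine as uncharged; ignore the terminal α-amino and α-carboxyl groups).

At pH ~7.4 the Lys and Arg side chains are protonated (+1), the Asp and Glu side chains are deprotonated (−1), and with His taken as neutral all other side chains carry no charge.
Positive (K, R): none → +0.
Negative (D, E): D2, D3, D9, D10, D13 → −5.
Net charge = (+0) + (−5) = −5.

-5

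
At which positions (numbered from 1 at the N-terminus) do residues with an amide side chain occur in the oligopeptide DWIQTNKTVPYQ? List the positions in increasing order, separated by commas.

4, 6, 12

The amide-side-chain residues are Asn (N) and Gln (Q).
Matching residues: Q4, N6, Q12.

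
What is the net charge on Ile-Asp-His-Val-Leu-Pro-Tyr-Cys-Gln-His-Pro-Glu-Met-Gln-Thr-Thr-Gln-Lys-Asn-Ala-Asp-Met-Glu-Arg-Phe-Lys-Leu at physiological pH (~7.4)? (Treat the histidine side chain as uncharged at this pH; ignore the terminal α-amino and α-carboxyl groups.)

Near pH 7.4, K and R contribute +1 each, D and E contribute −1 each, and every other side chain (His included, as stated) is uncharged.
Positive (K, R): Lys18, Arg24, Lys26 → +3.
Negative (D, E): Asp2, Glu12, Asp21, Glu23 → −4.
Net charge = (+3) + (−4) = −1.

-1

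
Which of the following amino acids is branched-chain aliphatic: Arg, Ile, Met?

Ile

V, L, and I make up the branched-chain aliphatic group.
Of the listed options, only Ile belongs to this group.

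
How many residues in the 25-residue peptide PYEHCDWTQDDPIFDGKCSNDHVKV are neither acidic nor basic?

15

Acidic: D, E. Basic: K, R, H. All other residues are neither.
Matching residues: P1, Y2, C5, W7, T8, Q9, P12, I13, F14, G16, C18, S19, N20, V23, V25.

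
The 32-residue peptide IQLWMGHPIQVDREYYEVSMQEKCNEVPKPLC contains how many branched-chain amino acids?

7

Valine (V), leucine (L), and isoleucine (I) are the branched-chain amino acids.
Matching residues: I1, L3, I9, V11, V18, V27, L31.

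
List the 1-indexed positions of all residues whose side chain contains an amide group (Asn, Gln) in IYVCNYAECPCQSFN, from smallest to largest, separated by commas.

Matching residues: N5, Q12, N15.

5, 12, 15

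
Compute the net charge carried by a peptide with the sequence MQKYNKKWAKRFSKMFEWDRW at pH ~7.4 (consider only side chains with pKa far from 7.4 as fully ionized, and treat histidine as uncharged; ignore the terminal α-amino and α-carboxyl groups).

+5

At pH ~7.4 the Lys and Arg side chains are protonated (+1), the Asp and Glu side chains are deprotonated (−1), and with His taken as neutral all other side chains carry no charge.
Positive (K, R): K3, K6, K7, K10, R11, K14, R20 → +7.
Negative (D, E): E17, D19 → −2.
Net charge = (+7) + (−2) = +5.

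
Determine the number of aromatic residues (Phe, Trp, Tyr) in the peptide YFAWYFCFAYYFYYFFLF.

14

Matching residues: Y1, F2, W4, Y5, F6, F8, Y10, Y11, F12, Y13, Y14, F15, F16, F18.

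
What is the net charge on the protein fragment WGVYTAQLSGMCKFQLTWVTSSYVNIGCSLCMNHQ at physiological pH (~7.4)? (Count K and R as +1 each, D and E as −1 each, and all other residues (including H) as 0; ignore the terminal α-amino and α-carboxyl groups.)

+1

Positive (K, R): K13 → +1.
Negative (D, E): none → −0.
Net charge = (+1) + (−0) = +1.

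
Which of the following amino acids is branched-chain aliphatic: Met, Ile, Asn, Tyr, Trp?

Ile

V, L, and I make up the branched-chain aliphatic group.
Of the listed options, only Ile belongs to this group.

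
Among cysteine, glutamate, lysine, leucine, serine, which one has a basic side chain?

Lysine (K), arginine (R), and histidine (H) have basic, nitrogen-containing side chains.
Of the listed options, only lysine belongs to this group.

lysine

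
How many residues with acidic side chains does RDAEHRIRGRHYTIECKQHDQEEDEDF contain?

9

Only D (aspartate) and E (glutamate) carry a side-chain carboxylic acid.
Matching residues: D2, E4, E15, D20, E22, E23, D24, E25, D26.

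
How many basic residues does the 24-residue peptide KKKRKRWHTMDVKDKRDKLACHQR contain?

The basic amino acids are Lys (K), Arg (R), and His (H).
Matching residues: K1, K2, K3, R4, K5, R6, H8, K13, K15, R16, K18, H22, R24.

13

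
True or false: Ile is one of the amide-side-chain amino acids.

The amide-side-chain residues are Asn (N) and Gln (Q).
Isoleucine is not in this group.

False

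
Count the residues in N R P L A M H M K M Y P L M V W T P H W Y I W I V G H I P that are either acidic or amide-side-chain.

Acidic: D, E. Amide-side-chain: N, Q.
Acidic residues here: none (0).
Amide-side-chain residues here: N1 (1).
The two groups share no amino acid, so total = 0 + 1 = 1.

1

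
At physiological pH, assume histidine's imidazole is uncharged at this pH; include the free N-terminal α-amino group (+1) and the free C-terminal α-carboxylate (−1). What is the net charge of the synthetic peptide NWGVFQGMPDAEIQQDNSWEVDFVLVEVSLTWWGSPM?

The side chains ionized at physiological pH are Lys/Arg (+1) and Asp/Glu (−1); with His treated as neutral, nothing else contributes.
Positive (K, R): none → +0.
Negative (D, E): D10, E12, D16, E20, D22, E27 → −6.
The N-terminus (+1) and C-terminus (−1) cancel.
Net charge = (+0) + (−6) = −6.

-6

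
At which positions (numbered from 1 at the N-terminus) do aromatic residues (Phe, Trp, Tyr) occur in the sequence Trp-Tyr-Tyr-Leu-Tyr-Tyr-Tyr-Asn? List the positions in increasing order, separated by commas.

1, 2, 3, 5, 6, 7

Matching residues: Trp1, Tyr2, Tyr3, Tyr5, Tyr6, Tyr7.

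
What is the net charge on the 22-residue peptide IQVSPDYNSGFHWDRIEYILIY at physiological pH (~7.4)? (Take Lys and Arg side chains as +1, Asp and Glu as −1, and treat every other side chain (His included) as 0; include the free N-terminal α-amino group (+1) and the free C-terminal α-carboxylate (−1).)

-2

Positive (K, R): R15 → +1.
Negative (D, E): D6, D14, E17 → −3.
The N-terminus (+1) and C-terminus (−1) cancel.
Net charge = (+1) + (−3) = −2.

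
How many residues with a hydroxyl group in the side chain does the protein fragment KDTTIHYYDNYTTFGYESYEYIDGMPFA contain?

11

S, T, and Y are the three residues with a side-chain hydroxyl.
Matching residues: T3, T4, Y7, Y8, Y11, T12, T13, Y16, S18, Y19, Y21.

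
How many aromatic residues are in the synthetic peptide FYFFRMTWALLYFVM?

F, W, and Y each carry an aromatic ring on the side chain.
Matching residues: F1, Y2, F3, F4, W8, Y12, F13.

7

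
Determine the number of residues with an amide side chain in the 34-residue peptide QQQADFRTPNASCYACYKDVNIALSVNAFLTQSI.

Asparagine (N) and glutamine (Q) have uncharged amide side chains.
Matching residues: Q1, Q2, Q3, N10, N21, N27, Q32.

7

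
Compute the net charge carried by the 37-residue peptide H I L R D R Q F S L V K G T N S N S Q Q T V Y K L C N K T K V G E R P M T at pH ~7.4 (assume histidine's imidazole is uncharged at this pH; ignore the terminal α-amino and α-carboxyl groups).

The side chains ionized at physiological pH are Lys/Arg (+1) and Asp/Glu (−1); with His treated as neutral, nothing else contributes.
Positive (K, R): R4, R6, K12, K24, K28, K30, R34 → +7.
Negative (D, E): D5, E33 → −2.
Net charge = (+7) + (−2) = +5.

+5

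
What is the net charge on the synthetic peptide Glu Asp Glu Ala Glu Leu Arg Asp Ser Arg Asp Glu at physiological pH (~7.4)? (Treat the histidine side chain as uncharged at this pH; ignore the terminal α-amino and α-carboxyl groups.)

Near pH 7.4, K and R contribute +1 each, D and E contribute −1 each, and every other side chain (His included, as stated) is uncharged.
Positive (K, R): Arg7, Arg10 → +2.
Negative (D, E): Glu1, Asp2, Glu3, Glu5, Asp8, Asp11, Glu12 → −7.
Net charge = (+2) + (−7) = −5.

-5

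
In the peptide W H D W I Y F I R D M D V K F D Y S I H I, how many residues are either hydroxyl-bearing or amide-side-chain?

3

Hydroxyl-bearing: S, T, Y. Amide-side-chain: N, Q.
Hydroxyl-bearing residues here: Y6, Y17, S18 (3).
Amide-side-chain residues here: none (0).
The two groups share no amino acid, so total = 3 + 0 = 3.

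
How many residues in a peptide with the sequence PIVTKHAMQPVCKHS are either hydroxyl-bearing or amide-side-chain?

3

Hydroxyl-bearing: S, T, Y. Amide-side-chain: N, Q.
Hydroxyl-bearing residues here: T4, S15 (2).
Amide-side-chain residues here: Q9 (1).
The two groups share no amino acid, so total = 2 + 1 = 3.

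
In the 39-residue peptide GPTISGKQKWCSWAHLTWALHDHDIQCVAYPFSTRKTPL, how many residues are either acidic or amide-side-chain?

Acidic: D, E. Amide-side-chain: N, Q.
Acidic residues here: D22, D24 (2).
Amide-side-chain residues here: Q8, Q26 (2).
The two groups share no amino acid, so total = 2 + 2 = 4.

4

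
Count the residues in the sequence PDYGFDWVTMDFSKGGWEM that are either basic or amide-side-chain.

Basic: H, K, R. Amide-side-chain: N, Q.
Basic residues here: K14 (1).
Amide-side-chain residues here: none (0).
The two groups share no amino acid, so total = 1 + 0 = 1.

1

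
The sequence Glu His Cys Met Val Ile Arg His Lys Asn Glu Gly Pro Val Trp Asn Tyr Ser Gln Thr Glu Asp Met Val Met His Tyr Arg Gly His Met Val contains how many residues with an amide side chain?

3

Only N (asparagine) and Q (glutamine) carry a side-chain carboxamide.
Matching residues: Asn10, Asn16, Gln19.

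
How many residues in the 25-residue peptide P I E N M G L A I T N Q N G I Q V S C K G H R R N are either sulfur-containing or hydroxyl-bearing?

Sulfur-containing: C, M. Hydroxyl-bearing: S, T, Y.
Sulfur-containing residues here: M5, C19 (2).
Hydroxyl-bearing residues here: T10, S18 (2).
The two groups share no amino acid, so total = 2 + 2 = 4.

4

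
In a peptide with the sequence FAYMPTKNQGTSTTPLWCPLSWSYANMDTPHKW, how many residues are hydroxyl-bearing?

10

Serine (S), threonine (T), and tyrosine (Y) each carry a hydroxyl group on the side chain.
Matching residues: Y3, T6, T11, S12, T13, T14, S21, S23, Y24, T29.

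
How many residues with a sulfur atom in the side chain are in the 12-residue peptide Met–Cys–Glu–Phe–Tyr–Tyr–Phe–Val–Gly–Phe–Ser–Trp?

Only Cys (C) and Met (M) have a sulfur atom in the side chain.
Matching residues: Met1, Cys2.

2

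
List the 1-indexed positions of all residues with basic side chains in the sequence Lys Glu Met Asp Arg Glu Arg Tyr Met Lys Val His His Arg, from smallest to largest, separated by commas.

1, 5, 7, 10, 12, 13, 14

The basic amino acids are Lys (K), Arg (R), and His (H).
Matching residues: Lys1, Arg5, Arg7, Lys10, His12, His13, Arg14.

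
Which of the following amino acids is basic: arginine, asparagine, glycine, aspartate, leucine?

The basic amino acids are Lys (K), Arg (R), and His (H).
Of the listed options, only arginine belongs to this group.

arginine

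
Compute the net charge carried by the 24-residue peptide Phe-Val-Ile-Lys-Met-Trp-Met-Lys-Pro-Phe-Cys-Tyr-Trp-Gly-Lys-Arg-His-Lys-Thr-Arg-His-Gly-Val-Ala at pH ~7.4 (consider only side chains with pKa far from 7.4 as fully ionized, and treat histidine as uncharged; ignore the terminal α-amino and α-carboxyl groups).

The side chains ionized at physiological pH are Lys/Arg (+1) and Asp/Glu (−1); with His treated as neutral, nothing else contributes.
Positive (K, R): Lys4, Lys8, Lys15, Arg16, Lys18, Arg20 → +6.
Negative (D, E): none → −0.
Net charge = (+6) + (−0) = +6.

+6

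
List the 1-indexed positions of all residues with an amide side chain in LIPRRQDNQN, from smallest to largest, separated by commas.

Only N (asparagine) and Q (glutamine) carry a side-chain carboxamide.
Matching residues: Q6, N8, Q9, N10.

6, 8, 9, 10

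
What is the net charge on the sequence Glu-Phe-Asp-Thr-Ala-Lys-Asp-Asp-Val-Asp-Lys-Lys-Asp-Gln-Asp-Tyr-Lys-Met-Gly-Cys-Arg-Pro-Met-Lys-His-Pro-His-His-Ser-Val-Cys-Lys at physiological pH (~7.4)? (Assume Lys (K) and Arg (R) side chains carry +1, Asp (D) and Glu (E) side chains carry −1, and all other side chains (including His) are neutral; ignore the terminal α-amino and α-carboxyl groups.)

Positive (K, R): Lys6, Lys11, Lys12, Lys17, Arg21, Lys24, Lys32 → +7.
Negative (D, E): Glu1, Asp3, Asp7, Asp8, Asp10, Asp13, Asp15 → −7.
Net charge = (+7) + (−7) = 0.

0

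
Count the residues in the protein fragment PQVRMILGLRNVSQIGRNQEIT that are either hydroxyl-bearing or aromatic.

Hydroxyl-bearing: S, T, Y. Aromatic: F, W, Y.
Hydroxyl-bearing residues here: S13, T22 (2).
Aromatic residues here: none (0).
(Y belongs to both groups, but none appear in this sequence.) Total = 2 + 0 = 2.

2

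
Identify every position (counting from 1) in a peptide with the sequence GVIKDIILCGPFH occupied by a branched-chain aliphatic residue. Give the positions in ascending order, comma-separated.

2, 3, 6, 7, 8

V, L, and I make up the branched-chain aliphatic group.
Matching residues: V2, I3, I6, I7, L8.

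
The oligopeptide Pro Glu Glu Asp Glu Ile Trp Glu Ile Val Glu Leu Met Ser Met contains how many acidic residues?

6

The acidic residues are Asp (D) and Glu (E), whose side chains end in a carboxylate group.
Matching residues: Glu2, Glu3, Asp4, Glu5, Glu8, Glu11.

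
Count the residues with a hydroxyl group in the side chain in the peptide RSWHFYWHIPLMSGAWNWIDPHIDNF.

S, T, and Y are the three residues with a side-chain hydroxyl.
Matching residues: S2, Y6, S13.

3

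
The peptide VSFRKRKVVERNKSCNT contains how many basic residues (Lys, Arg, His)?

Matching residues: R4, K5, R6, K7, R11, K13.

6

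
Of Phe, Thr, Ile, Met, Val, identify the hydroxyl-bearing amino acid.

The –OH-bearing residues are Ser, Thr (aliphatic alcohols), and Tyr (phenol).
Of the listed options, only Thr belongs to this group.

Thr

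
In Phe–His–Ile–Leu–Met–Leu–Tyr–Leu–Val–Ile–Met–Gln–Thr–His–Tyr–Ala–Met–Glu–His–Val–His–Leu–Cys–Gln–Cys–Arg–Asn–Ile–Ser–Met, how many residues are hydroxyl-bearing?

4

S, T, and Y are the three residues with a side-chain hydroxyl.
Matching residues: Tyr7, Thr13, Tyr15, Ser29.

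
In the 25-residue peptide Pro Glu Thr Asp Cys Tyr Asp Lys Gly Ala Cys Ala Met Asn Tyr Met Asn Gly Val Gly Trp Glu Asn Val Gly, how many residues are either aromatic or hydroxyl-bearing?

4

Aromatic: F, W, Y. Hydroxyl-bearing: S, T, Y.
Aromatic residues here: Tyr6, Tyr15, Trp21 (3).
Hydroxyl-bearing residues here: Thr3, Tyr6, Tyr15 (3).
Y is in both groups, so the 2 Y residues must not be double-counted.
Total = 3 + 3 − 2 = 4.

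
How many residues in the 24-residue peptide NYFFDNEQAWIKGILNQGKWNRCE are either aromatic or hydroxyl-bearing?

Aromatic: F, W, Y. Hydroxyl-bearing: S, T, Y.
Aromatic residues here: Y2, F3, F4, W10, W20 (5).
Hydroxyl-bearing residues here: Y2 (1).
Y is in both groups, so the 1 Y residue must not be double-counted.
Total = 5 + 1 − 1 = 5.

5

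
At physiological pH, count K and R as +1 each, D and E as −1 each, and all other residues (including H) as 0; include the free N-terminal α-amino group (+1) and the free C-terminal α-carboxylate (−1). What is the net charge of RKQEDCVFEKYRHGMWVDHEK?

0

Positive (K, R): R1, K2, K10, R12, K21 → +5.
Negative (D, E): E4, D5, E9, D18, E20 → −5.
The N-terminus (+1) and C-terminus (−1) cancel.
Net charge = (+5) + (−5) = 0.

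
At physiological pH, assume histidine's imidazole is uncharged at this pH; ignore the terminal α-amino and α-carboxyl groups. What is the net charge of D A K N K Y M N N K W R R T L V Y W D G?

The side chains ionized at physiological pH are Lys/Arg (+1) and Asp/Glu (−1); with His treated as neutral, nothing else contributes.
Positive (K, R): K3, K5, K10, R12, R13 → +5.
Negative (D, E): D1, D19 → −2.
Net charge = (+5) + (−2) = +3.

+3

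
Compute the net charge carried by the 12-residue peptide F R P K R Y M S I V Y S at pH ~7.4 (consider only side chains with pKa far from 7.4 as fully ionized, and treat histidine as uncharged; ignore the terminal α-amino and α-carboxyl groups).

+3

The side chains ionized at physiological pH are Lys/Arg (+1) and Asp/Glu (−1); with His treated as neutral, nothing else contributes.
Positive (K, R): R2, K4, R5 → +3.
Negative (D, E): none → −0.
Net charge = (+3) + (−0) = +3.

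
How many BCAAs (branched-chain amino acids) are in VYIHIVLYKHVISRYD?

7

The BCAAs are Val, Leu, and Ile — aliphatic side chains with a branch point.
Matching residues: V1, I3, I5, V6, L7, V11, I12.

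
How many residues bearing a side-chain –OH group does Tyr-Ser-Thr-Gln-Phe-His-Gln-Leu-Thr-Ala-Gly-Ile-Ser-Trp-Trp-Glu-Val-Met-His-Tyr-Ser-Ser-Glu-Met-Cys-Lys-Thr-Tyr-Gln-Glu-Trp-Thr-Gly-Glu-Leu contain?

11

The –OH-bearing residues are Ser, Thr (aliphatic alcohols), and Tyr (phenol).
Matching residues: Tyr1, Ser2, Thr3, Thr9, Ser13, Tyr20, Ser21, Ser22, Thr27, Tyr28, Thr32.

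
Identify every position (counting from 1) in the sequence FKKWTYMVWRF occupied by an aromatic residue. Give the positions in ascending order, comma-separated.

1, 4, 6, 9, 11

F, W, and Y each carry an aromatic ring on the side chain.
Matching residues: F1, W4, Y6, W9, F11.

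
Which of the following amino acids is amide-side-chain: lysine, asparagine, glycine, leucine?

Only N (asparagine) and Q (glutamine) carry a side-chain carboxamide.
Of the listed options, only asparagine belongs to this group.

asparagine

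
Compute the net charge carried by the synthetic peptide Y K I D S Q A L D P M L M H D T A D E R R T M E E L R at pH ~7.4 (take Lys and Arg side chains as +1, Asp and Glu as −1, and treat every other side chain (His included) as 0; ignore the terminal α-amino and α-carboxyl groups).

-3

Positive (K, R): K2, R20, R21, R27 → +4.
Negative (D, E): D4, D9, D15, D18, E19, E24, E25 → −7.
Net charge = (+4) + (−7) = −3.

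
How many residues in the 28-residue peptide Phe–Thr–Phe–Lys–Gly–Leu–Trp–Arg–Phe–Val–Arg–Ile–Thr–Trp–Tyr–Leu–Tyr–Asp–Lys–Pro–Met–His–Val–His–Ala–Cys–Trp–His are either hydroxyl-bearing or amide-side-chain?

Hydroxyl-bearing: S, T, Y. Amide-side-chain: N, Q.
Hydroxyl-bearing residues here: Thr2, Thr13, Tyr15, Tyr17 (4).
Amide-side-chain residues here: none (0).
The two groups share no amino acid, so total = 4 + 0 = 4.

4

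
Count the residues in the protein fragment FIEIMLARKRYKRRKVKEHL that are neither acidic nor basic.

9

Acidic: D, E. Basic: K, R, H. All other residues are neither.
Matching residues: F1, I2, I4, M5, L6, A7, Y11, V16, L20.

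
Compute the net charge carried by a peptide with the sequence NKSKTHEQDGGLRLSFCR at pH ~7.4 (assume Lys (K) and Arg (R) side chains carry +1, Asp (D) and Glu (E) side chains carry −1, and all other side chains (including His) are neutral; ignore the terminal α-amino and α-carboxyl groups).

+2

Positive (K, R): K2, K4, R13, R18 → +4.
Negative (D, E): E7, D9 → −2.
Net charge = (+4) + (−2) = +2.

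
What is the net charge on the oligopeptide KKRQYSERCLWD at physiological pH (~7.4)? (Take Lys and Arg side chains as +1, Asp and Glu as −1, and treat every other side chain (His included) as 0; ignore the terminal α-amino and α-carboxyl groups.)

+2

Positive (K, R): K1, K2, R3, R8 → +4.
Negative (D, E): E7, D12 → −2.
Net charge = (+4) + (−2) = +2.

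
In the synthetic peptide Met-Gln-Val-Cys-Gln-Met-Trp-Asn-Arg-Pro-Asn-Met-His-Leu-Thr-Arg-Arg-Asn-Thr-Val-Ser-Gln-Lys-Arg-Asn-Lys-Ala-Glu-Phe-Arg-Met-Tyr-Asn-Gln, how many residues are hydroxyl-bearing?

4

Serine (S), threonine (T), and tyrosine (Y) each carry a hydroxyl group on the side chain.
Matching residues: Thr15, Thr19, Ser21, Tyr32.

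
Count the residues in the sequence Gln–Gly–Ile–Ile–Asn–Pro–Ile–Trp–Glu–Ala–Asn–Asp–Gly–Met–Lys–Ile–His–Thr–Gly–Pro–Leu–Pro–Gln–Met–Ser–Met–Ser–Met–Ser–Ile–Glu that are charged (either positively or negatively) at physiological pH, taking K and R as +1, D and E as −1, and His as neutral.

Charged side chains at pH ~7.4: K, R (positive); D, E (negative).
Matching residues: Glu9, Asp12, Lys15, Glu31.

4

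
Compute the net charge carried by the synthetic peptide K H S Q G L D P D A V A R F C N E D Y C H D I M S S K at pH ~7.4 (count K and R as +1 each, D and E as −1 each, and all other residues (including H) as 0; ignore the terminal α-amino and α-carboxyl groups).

-2

Positive (K, R): K1, R13, K27 → +3.
Negative (D, E): D7, D9, E17, D18, D22 → −5.
Net charge = (+3) + (−5) = −2.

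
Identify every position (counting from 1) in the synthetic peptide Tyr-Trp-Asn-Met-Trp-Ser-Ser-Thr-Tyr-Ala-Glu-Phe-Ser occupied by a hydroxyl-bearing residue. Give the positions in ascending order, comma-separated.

S, T, and Y are the three residues with a side-chain hydroxyl.
Matching residues: Tyr1, Ser6, Ser7, Thr8, Tyr9, Ser13.

1, 6, 7, 8, 9, 13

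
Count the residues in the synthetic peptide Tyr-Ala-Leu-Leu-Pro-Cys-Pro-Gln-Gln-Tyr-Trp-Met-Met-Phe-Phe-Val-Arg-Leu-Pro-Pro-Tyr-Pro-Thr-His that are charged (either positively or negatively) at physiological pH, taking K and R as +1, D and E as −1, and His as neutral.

1

Charged side chains at pH ~7.4: K, R (positive); D, E (negative).
Matching residues: Arg17.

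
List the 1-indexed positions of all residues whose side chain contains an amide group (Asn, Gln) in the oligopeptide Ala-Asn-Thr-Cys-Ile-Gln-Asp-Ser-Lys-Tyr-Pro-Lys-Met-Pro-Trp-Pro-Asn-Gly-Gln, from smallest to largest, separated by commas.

2, 6, 17, 19

Matching residues: Asn2, Gln6, Asn17, Gln19.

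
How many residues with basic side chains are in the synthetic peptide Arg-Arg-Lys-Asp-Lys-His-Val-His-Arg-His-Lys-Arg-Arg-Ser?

11

The basic amino acids are Lys (K), Arg (R), and His (H).
Matching residues: Arg1, Arg2, Lys3, Lys5, His6, His8, Arg9, His10, Lys11, Arg12, Arg13.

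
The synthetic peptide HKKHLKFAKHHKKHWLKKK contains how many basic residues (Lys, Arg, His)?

14

Matching residues: H1, K2, K3, H4, K6, K9, H10, H11, K12, K13, H14, K17, K18, K19.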